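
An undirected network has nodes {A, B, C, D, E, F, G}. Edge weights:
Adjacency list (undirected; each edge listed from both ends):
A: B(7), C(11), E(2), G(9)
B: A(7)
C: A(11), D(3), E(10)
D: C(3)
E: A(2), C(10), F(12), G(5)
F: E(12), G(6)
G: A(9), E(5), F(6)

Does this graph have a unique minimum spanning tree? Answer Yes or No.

Yes

Kruskal: consider edges lightest-first.
A E (2): add — endpoints in different components.
C D (3): add — endpoints in different components.
E G (5): add — endpoints in different components.
F G (6): add — endpoints in different components.
A B (7): add — endpoints in different components.
A G (9): skip — A and G already connected.
C E (10): add — endpoints in different components.
Every non-tree edge has weight strictly greater than the heaviest edge on the tree path between its endpoints, so the MST is unique.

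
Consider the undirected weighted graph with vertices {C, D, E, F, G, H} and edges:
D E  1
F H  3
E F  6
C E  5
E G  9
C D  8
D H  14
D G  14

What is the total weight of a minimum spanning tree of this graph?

Kruskal's algorithm — process edges by increasing weight (ties by edge label):
D E (1): add — endpoints in different components.
F H (3): add — endpoints in different components.
C E (5): add — endpoints in different components.
E F (6): add — endpoints in different components.
C D (8): skip — C and D already connected.
E G (9): add — endpoints in different components.
MST edges: D E, F H, C E, E F, E G; total weight 1+3+5+6+9 = 24.

24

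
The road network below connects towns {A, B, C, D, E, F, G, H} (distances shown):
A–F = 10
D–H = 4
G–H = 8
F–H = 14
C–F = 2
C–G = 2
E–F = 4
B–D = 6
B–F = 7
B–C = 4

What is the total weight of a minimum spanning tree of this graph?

32

Grow the tree from D using Prim:
Step 1: frontier [D–H 4, B–D 6] → take D–H (4); add H.
Step 2: frontier [B–D 6, G–H 8, F–H 14] → take B–D (6); add B.
Step 3: frontier [B–C 4, B–F 7, G–H 8, F–H 14] → take B–C (4); add C.
Step 4: frontier [B–F 7, C–F 2, C–G 2, G–H 8, F–H 14] → take C–F (2); add F.
Step 5: frontier [C–G 2, E–F 4, A–F 10, G–H 8] → take C–G (2); add G.
Step 6: frontier [E–F 4, A–F 10] → take E–F (4); add E.
Step 7: frontier [A–F 10] → take A–F (10); add A.
MST edges: D–H, B–D, B–C, C–F, C–G, E–F, A–F; total weight 4+6+4+2+2+4+10 = 32.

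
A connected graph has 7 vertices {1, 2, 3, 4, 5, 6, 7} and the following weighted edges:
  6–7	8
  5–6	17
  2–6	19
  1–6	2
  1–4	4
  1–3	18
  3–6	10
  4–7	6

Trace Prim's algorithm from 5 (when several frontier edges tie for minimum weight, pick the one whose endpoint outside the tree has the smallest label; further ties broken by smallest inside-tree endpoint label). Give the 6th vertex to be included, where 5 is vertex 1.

Prim, starting at 5.
Step 1: cheapest edge leaving the tree is 5–6 (17); add 6.
Step 2: cheapest edge leaving the tree is 1–6 (2); add 1.
Step 3: cheapest edge leaving the tree is 1–4 (4); add 4.
Step 4: cheapest edge leaving the tree is 4–7 (6); add 7.
Step 5: cheapest edge leaving the tree is 3–6 (10); add 3.
Step 6: cheapest edge leaving the tree is 2–6 (19); add 2.
Vertex order: 5, 6, 1, 4, 7, 3, 2. The 6th vertex is 3.

3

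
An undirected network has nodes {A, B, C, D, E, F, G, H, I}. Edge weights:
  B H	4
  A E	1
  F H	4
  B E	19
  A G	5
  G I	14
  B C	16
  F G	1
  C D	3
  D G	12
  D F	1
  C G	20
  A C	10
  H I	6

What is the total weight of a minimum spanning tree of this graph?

25

Kruskal: consider edges lightest-first.
A E (1): add — endpoints in different components.
D F (1): add — endpoints in different components.
F G (1): add — endpoints in different components.
C D (3): add — endpoints in different components.
B H (4): add — endpoints in different components.
F H (4): add — endpoints in different components.
A G (5): add — endpoints in different components.
H I (6): add — endpoints in different components.
MST edges: A E, D F, F G, C D, B H, F H, A G, H I; total weight 1+1+1+3+4+4+5+6 = 25.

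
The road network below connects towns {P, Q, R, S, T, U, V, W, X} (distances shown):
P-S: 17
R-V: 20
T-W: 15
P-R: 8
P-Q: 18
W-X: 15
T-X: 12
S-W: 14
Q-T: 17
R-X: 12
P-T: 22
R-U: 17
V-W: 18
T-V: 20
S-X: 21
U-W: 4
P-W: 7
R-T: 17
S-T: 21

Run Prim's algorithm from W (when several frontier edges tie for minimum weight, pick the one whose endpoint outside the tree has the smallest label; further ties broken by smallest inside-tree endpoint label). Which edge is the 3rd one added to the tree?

Prim, starting at W.
Step 1: cheapest edge leaving the tree is U-W (4); add U.
Step 2: cheapest edge leaving the tree is P-W (7); add P.
Step 3: cheapest edge leaving the tree is P-R (8); add R.
Step 4: cheapest edge leaving the tree is R-X (12); add X.
Step 5: cheapest edge leaving the tree is T-X (12); add T.
Step 6: cheapest edge leaving the tree is S-W (14); add S.
Step 7: cheapest edge leaving the tree is Q-T (17); add Q.
Step 8: cheapest edge leaving the tree is V-W (18); add V.
The 3rd edge added is P-R.

P-R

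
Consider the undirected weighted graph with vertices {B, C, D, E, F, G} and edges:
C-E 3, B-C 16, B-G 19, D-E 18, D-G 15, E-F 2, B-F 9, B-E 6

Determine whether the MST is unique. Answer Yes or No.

Yes

Kruskal's algorithm — process edges by increasing weight (ties by edge label):
E-F (2): add — endpoints in different components.
C-E (3): add — endpoints in different components.
B-E (6): add — endpoints in different components.
B-F (9): skip — B and F already connected.
D-G (15): add — endpoints in different components.
B-C (16): skip — B and C already connected.
D-E (18): add — endpoints in different components.
Every non-tree edge has weight strictly greater than the heaviest edge on the tree path between its endpoints, so the MST is unique.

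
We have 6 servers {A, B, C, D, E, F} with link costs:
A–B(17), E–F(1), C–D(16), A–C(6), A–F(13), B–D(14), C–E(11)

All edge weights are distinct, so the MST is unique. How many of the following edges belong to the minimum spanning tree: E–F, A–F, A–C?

Sort edges by weight, then run Kruskal:
E–F (1): add — endpoints in different components.
A–C (6): add — endpoints in different components.
C–E (11): add — endpoints in different components.
A–F (13): skip — A and F already connected.
B–D (14): add — endpoints in different components.
C–D (16): add — endpoints in different components.
MST edge set: {E–F, A–C, C–E, B–D, C–D}.
Of the listed edges, {E–F, A–C} are in the MST → 2.

2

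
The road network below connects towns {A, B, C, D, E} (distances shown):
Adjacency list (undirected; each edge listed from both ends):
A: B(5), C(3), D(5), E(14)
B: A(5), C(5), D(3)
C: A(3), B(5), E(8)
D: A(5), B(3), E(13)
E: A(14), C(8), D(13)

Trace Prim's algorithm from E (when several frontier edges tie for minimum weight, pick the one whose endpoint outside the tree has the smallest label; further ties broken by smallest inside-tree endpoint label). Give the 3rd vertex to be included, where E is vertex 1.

A

Prim, starting at E.
Step 1: frontier [C—E 8, D—E 13, A—E 14] → take C—E (8); add C.
Step 2: frontier [A—C 3, B—C 5, D—E 13, A—E 14] → take A—C (3); add A.
Step 3: frontier [A—B 5, A—D 5, B—C 5, D—E 13] → take A—B (5); add B.
Step 4: frontier [A—D 5, B—D 3, D—E 13] → take B—D (3); add D.
Vertex order: E, C, A, B, D. The 3rd vertex is A.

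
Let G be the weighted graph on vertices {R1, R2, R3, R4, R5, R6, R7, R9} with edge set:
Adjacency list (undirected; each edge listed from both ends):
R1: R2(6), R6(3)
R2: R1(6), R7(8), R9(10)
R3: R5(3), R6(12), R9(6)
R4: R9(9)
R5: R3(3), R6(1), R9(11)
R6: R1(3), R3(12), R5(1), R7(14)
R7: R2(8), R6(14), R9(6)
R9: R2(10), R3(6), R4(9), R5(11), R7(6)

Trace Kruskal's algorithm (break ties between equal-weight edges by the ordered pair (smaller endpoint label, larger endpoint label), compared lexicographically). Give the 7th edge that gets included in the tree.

R4-R9

Kruskal's algorithm — process edges by increasing weight (ties by edge label):
R5—R6 (1): add — endpoints in different components.
R1—R6 (3): add — endpoints in different components.
R3—R5 (3): add — endpoints in different components.
R1—R2 (6): add — endpoints in different components.
R3—R9 (6): add — endpoints in different components.
R7—R9 (6): add — endpoints in different components.
R2—R7 (8): skip — R7 and R2 already connected.
R4—R9 (9): add — endpoints in different components.
The 7th edge added is R4—R9.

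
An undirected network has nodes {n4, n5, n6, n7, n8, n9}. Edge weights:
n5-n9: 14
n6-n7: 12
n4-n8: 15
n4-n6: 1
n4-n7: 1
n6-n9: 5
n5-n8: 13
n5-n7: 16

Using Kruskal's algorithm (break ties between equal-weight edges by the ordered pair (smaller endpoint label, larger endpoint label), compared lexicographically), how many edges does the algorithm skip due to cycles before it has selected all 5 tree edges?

1

Kruskal's algorithm — process edges by increasing weight (ties by edge label):
n4-n6 (1): add — endpoints in different components.
n4-n7 (1): add — endpoints in different components.
n6-n9 (5): add — endpoints in different components.
n6-n7 (12): skip — n7 and n6 already connected.
n5-n8 (13): add — endpoints in different components.
n5-n9 (14): add — endpoints in different components.
Edges rejected before the tree was complete: 1.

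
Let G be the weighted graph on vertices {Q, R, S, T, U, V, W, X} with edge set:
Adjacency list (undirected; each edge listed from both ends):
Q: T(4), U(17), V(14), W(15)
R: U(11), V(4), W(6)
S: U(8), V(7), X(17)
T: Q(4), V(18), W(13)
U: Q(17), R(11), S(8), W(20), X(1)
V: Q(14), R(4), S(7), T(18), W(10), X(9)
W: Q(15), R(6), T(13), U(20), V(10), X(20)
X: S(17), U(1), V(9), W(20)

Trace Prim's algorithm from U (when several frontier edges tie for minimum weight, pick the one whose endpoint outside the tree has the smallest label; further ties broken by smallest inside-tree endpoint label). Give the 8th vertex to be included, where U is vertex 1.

Prim's algorithm from U:
Step 1: cheapest edge leaving the tree is U X (1); add X.
Step 2: cheapest edge leaving the tree is S U (8); add S.
Step 3: cheapest edge leaving the tree is S V (7); add V.
Step 4: cheapest edge leaving the tree is R V (4); add R.
Step 5: cheapest edge leaving the tree is R W (6); add W.
Step 6: cheapest edge leaving the tree is T W (13); add T.
Step 7: cheapest edge leaving the tree is Q T (4); add Q.
Vertex order: U, X, S, V, R, W, T, Q. The 8th vertex is Q.

Q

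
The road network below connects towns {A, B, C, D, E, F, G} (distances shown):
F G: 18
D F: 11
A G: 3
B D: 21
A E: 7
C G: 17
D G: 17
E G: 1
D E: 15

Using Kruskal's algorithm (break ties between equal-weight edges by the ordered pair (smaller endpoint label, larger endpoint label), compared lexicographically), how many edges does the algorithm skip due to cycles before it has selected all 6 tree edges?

Kruskal: consider edges lightest-first.
E G (1): add. Components now {A} {B} {C} {D} {E,G} {F}
A G (3): add. Components now {A,E,G} {B} {C} {D} {F}
A E (7): skip — A and E already connected.
D F (11): add. Components now {A,E,G} {B} {C} {D,F}
D E (15): add. Components now {A,D,E,F,G} {B} {C}
C G (17): add. Components now {A,C,D,E,F,G} {B}
D G (17): skip — D and G already connected.
F G (18): skip — F and G already connected.
B D (21): add. Components now {A,B,C,D,E,F,G}
Edges rejected before the tree was complete: 3.

3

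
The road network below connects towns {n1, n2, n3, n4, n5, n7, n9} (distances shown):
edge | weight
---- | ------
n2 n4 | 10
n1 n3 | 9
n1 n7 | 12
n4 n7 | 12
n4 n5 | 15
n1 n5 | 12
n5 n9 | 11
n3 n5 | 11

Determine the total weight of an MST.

65

Kruskal: consider edges lightest-first.
n1 n3 (9): add. Components now {n4} {n2} {n1,n3} {n9} {n5} {n7}
n2 n4 (10): add. Components now {n2,n4} {n1,n3} {n9} {n5} {n7}
n3 n5 (11): add. Components now {n2,n4} {n1,n3,n5} {n9} {n7}
n5 n9 (11): add. Components now {n2,n4} {n1,n3,n5,n9} {n7}
n1 n5 (12): skip — n5 and n1 already connected.
n1 n7 (12): add. Components now {n2,n4} {n1,n3,n5,n7,n9}
n4 n7 (12): add. Components now {n1,n2,n3,n4,n5,n7,n9}
MST edges: n1 n3, n2 n4, n3 n5, n5 n9, n1 n7, n4 n7; total weight 9+10+11+11+12+12 = 65.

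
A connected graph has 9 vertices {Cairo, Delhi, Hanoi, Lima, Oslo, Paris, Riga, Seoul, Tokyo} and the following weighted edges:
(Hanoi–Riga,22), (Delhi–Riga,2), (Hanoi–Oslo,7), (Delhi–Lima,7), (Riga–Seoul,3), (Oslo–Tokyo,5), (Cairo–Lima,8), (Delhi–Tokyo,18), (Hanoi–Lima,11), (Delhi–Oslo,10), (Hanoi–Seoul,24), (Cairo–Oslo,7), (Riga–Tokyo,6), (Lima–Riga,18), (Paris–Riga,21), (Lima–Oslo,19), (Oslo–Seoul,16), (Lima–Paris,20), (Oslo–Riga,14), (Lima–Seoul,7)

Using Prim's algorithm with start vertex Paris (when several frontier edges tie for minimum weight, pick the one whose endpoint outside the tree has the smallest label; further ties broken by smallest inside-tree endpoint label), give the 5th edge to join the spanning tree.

Riga-Tokyo

Grow the tree from Paris using Prim:
Step 1: cheapest edge leaving the tree is Lima–Paris (20); add Lima.
Step 2: cheapest edge leaving the tree is Delhi–Lima (7); add Delhi.
Step 3: cheapest edge leaving the tree is Delhi–Riga (2); add Riga.
Step 4: cheapest edge leaving the tree is Riga–Seoul (3); add Seoul.
Step 5: cheapest edge leaving the tree is Riga–Tokyo (6); add Tokyo.
Step 6: cheapest edge leaving the tree is Oslo–Tokyo (5); add Oslo.
Step 7: cheapest edge leaving the tree is Cairo–Oslo (7); add Cairo.
Step 8: cheapest edge leaving the tree is Hanoi–Oslo (7); add Hanoi.
The 5th edge added is Riga–Tokyo.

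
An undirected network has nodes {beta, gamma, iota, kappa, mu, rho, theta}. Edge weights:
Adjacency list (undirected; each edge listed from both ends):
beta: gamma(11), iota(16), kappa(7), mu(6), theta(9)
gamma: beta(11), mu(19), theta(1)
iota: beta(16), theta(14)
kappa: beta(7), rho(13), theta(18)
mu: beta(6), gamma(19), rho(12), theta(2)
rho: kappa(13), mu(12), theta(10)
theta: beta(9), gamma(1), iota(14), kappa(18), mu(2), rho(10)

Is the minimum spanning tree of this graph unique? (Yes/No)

Yes

Sort edges by weight, then run Kruskal:
gamma theta (1): add. Components now {mu} {gamma,theta} {iota} {rho} {beta} {kappa}
mu theta (2): add. Components now {gamma,mu,theta} {iota} {rho} {beta} {kappa}
beta mu (6): add. Components now {beta,gamma,mu,theta} {iota} {rho} {kappa}
beta kappa (7): add. Components now {beta,gamma,kappa,mu,theta} {iota} {rho}
beta theta (9): skip — theta and beta already connected.
rho theta (10): add. Components now {beta,gamma,kappa,mu,rho,theta} {iota}
beta gamma (11): skip — gamma and beta already connected.
mu rho (12): skip — mu and rho already connected.
kappa rho (13): skip — rho and kappa already connected.
iota theta (14): add. Components now {beta,gamma,iota,kappa,mu,rho,theta}
Every non-tree edge has weight strictly greater than the heaviest edge on the tree path between its endpoints, so the MST is unique.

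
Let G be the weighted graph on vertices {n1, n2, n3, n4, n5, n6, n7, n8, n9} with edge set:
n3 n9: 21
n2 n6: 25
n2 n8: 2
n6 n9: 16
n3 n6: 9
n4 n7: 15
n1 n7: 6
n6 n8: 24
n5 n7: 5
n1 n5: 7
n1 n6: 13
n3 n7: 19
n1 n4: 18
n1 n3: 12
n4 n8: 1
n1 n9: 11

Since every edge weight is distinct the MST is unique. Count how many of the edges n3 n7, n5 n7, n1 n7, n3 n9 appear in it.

2

Kruskal: consider edges lightest-first.
n4 n8 (1): add — endpoints in different components.
n2 n8 (2): add — endpoints in different components.
n5 n7 (5): add — endpoints in different components.
n1 n7 (6): add — endpoints in different components.
n1 n5 (7): skip — n1 and n5 already connected.
n3 n6 (9): add — endpoints in different components.
n1 n9 (11): add — endpoints in different components.
n1 n3 (12): add — endpoints in different components.
n1 n6 (13): skip — n6 and n1 already connected.
n4 n7 (15): add — endpoints in different components.
MST edge set: {n4 n8, n2 n8, n5 n7, n1 n7, n3 n6, n1 n9, n1 n3, n4 n7}.
Of the listed edges, {n5 n7, n1 n7} are in the MST → 2.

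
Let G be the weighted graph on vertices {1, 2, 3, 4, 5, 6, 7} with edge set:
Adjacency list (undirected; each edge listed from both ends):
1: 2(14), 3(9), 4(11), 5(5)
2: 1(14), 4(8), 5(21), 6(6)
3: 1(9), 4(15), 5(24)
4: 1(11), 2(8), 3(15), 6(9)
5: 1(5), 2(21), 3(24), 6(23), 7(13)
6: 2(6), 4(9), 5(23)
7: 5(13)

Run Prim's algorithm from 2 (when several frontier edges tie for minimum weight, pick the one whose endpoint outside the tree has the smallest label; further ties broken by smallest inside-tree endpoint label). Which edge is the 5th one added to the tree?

Prim's algorithm from 2:
Step 1: frontier [2–6 6, 2–4 8, 1–2 14, 2–5 21] → take 2–6 (6); add 6.
Step 2: frontier [2–4 8, 1–2 14, 2–5 21, 4–6 9, 5–6 23] → take 2–4 (8); add 4.
Step 3: frontier [1–2 14, 2–5 21, 1–4 11, 3–4 15, 5–6 23] → take 1–4 (11); add 1.
Step 4: frontier [1–5 5, 1–3 9, 2–5 21, 3–4 15, 5–6 23] → take 1–5 (5); add 5.
Step 5: frontier [1–3 9, 3–4 15, 5–7 13, 3–5 24] → take 1–3 (9); add 3.
Step 6: frontier [5–7 13] → take 5–7 (13); add 7.
The 5th edge added is 1–3.

1-3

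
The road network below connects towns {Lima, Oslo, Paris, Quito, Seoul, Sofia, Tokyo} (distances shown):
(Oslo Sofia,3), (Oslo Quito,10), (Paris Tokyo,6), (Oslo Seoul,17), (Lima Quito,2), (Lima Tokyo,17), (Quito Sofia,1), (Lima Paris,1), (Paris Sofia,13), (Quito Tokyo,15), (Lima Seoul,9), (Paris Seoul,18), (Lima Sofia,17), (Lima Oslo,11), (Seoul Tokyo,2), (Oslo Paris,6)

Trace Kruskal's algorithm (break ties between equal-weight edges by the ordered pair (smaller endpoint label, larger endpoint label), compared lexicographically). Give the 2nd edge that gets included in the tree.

Kruskal: consider edges lightest-first.
Lima Paris (1): add — endpoints in different components.
Quito Sofia (1): add — endpoints in different components.
Lima Quito (2): add — endpoints in different components.
Seoul Tokyo (2): add — endpoints in different components.
Oslo Sofia (3): add — endpoints in different components.
Oslo Paris (6): skip — Paris and Oslo already connected.
Paris Tokyo (6): add — endpoints in different components.
The 2nd edge added is Quito Sofia.

Quito-Sofia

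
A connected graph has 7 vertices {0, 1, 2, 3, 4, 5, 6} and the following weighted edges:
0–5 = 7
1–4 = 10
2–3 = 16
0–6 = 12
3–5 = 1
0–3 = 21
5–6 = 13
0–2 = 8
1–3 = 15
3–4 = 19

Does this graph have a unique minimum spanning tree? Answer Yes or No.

Kruskal: consider edges lightest-first.
3–5 (1): add — endpoints in different components.
0–5 (7): add — endpoints in different components.
0–2 (8): add — endpoints in different components.
1–4 (10): add — endpoints in different components.
0–6 (12): add — endpoints in different components.
5–6 (13): skip — 5 and 6 already connected.
1–3 (15): add — endpoints in different components.
Every non-tree edge has weight strictly greater than the heaviest edge on the tree path between its endpoints, so the MST is unique.

Yes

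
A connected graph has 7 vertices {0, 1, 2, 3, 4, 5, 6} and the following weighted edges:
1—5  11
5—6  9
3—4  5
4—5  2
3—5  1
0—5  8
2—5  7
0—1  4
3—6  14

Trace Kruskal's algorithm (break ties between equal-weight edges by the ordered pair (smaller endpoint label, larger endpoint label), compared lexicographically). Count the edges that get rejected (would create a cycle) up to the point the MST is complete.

1

Kruskal's algorithm — process edges by increasing weight (ties by edge label):
3—5 (1): add — endpoints in different components.
4—5 (2): add — endpoints in different components.
0—1 (4): add — endpoints in different components.
3—4 (5): skip — 3 and 4 already connected.
2—5 (7): add — endpoints in different components.
0—5 (8): add — endpoints in different components.
5—6 (9): add — endpoints in different components.
Edges rejected before the tree was complete: 1.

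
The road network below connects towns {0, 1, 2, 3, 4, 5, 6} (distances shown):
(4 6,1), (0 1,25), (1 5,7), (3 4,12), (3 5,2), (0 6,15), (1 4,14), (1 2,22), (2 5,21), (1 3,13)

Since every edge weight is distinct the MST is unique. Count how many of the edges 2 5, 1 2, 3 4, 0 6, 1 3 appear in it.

3

Sort edges by weight, then run Kruskal:
4 6 (1): add. Components now {0} {1} {2} {3} {4,6} {5}
3 5 (2): add. Components now {0} {1} {2} {3,5} {4,6}
1 5 (7): add. Components now {0} {1,3,5} {2} {4,6}
3 4 (12): add. Components now {0} {1,3,4,5,6} {2}
1 3 (13): skip — 1 and 3 already connected.
1 4 (14): skip — 1 and 4 already connected.
0 6 (15): add. Components now {0,1,3,4,5,6} {2}
2 5 (21): add. Components now {0,1,2,3,4,5,6}
MST edge set: {4 6, 3 5, 1 5, 3 4, 0 6, 2 5}.
Of the listed edges, {2 5, 3 4, 0 6} are in the MST → 3.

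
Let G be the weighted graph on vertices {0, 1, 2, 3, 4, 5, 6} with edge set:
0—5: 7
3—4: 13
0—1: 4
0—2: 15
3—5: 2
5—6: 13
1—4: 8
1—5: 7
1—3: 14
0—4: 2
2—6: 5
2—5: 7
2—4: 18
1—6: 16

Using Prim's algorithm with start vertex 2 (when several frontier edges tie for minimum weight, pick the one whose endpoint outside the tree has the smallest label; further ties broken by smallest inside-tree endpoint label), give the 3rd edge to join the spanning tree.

Prim, starting at 2.
Step 1: cheapest edge leaving the tree is 2—6 (5); add 6.
Step 2: cheapest edge leaving the tree is 2—5 (7); add 5.
Step 3: cheapest edge leaving the tree is 3—5 (2); add 3.
Step 4: cheapest edge leaving the tree is 0—5 (7); add 0.
Step 5: cheapest edge leaving the tree is 0—4 (2); add 4.
Step 6: cheapest edge leaving the tree is 0—1 (4); add 1.
The 3rd edge added is 3—5.

3-5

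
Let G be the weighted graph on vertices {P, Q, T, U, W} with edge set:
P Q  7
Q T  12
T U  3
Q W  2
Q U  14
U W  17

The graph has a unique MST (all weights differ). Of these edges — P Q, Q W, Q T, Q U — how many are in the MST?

3

Kruskal: consider edges lightest-first.
Q W (2): add — endpoints in different components.
T U (3): add — endpoints in different components.
P Q (7): add — endpoints in different components.
Q T (12): add — endpoints in different components.
MST edge set: {Q W, T U, P Q, Q T}.
Of the listed edges, {P Q, Q W, Q T} are in the MST → 3.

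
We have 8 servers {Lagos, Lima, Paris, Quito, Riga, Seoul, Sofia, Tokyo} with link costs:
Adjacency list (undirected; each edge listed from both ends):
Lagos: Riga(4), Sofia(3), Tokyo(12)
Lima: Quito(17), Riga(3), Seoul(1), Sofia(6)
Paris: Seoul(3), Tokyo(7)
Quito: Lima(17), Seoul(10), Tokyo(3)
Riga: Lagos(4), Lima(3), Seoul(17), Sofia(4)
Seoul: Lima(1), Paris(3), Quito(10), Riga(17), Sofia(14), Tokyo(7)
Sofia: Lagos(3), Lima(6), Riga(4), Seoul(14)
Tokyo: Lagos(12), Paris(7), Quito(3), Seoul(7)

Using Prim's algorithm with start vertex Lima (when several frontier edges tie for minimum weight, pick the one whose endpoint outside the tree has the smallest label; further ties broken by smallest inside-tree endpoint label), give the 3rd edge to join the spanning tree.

Prim's algorithm from Lima:
Step 1: cheapest edge leaving the tree is Lima–Seoul (1); add Seoul.
Step 2: cheapest edge leaving the tree is Paris–Seoul (3); add Paris.
Step 3: cheapest edge leaving the tree is Lima–Riga (3); add Riga.
Step 4: cheapest edge leaving the tree is Lagos–Riga (4); add Lagos.
Step 5: cheapest edge leaving the tree is Lagos–Sofia (3); add Sofia.
Step 6: cheapest edge leaving the tree is Paris–Tokyo (7); add Tokyo.
Step 7: cheapest edge leaving the tree is Quito–Tokyo (3); add Quito.
The 3rd edge added is Lima–Riga.

Lima-Riga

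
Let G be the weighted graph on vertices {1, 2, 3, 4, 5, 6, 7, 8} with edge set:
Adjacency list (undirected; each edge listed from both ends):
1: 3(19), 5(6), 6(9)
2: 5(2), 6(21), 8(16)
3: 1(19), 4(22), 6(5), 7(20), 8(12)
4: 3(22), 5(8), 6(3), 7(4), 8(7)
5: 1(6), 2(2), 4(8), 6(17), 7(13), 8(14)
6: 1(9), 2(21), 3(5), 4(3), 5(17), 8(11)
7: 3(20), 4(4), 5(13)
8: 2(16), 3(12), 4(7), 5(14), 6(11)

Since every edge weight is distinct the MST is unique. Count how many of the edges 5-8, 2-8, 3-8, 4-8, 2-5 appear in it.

2

Sort edges by weight, then run Kruskal:
2-5 (2): add — endpoints in different components.
4-6 (3): add — endpoints in different components.
4-7 (4): add — endpoints in different components.
3-6 (5): add — endpoints in different components.
1-5 (6): add — endpoints in different components.
4-8 (7): add — endpoints in different components.
4-5 (8): add — endpoints in different components.
MST edge set: {2-5, 4-6, 4-7, 3-6, 1-5, 4-8, 4-5}.
Of the listed edges, {4-8, 2-5} are in the MST → 2.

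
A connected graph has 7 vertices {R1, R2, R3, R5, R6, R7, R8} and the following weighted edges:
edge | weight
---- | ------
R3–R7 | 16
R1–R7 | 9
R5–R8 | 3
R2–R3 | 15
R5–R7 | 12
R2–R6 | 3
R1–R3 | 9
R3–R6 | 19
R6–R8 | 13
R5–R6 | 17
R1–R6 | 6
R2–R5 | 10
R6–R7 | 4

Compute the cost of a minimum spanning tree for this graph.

35

Kruskal: consider edges lightest-first.
R2–R6 (3): add. Components now {R5} {R2,R6} {R1} {R3} {R8} {R7}
R5–R8 (3): add. Components now {R5,R8} {R2,R6} {R1} {R3} {R7}
R6–R7 (4): add. Components now {R5,R8} {R2,R6,R7} {R1} {R3}
R1–R6 (6): add. Components now {R5,R8} {R1,R2,R6,R7} {R3}
R1–R3 (9): add. Components now {R5,R8} {R1,R2,R3,R6,R7}
R1–R7 (9): skip — R1 and R7 already connected.
R2–R5 (10): add. Components now {R1,R2,R3,R5,R6,R7,R8}
MST edges: R2–R6, R5–R8, R6–R7, R1–R6, R1–R3, R2–R5; total weight 3+3+4+6+9+10 = 35.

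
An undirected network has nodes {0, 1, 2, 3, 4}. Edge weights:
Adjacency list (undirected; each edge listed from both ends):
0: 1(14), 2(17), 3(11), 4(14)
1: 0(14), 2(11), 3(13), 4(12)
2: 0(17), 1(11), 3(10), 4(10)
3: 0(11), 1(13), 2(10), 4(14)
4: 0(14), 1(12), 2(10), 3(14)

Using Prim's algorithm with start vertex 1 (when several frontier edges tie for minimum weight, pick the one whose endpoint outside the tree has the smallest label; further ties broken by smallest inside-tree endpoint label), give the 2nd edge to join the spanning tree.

Prim's algorithm from 1:
Step 1: cheapest edge leaving the tree is 1-2 (11); add 2.
Step 2: cheapest edge leaving the tree is 2-3 (10); add 3.
Step 3: cheapest edge leaving the tree is 2-4 (10); add 4.
Step 4: cheapest edge leaving the tree is 0-3 (11); add 0.
The 2nd edge added is 2-3.

2-3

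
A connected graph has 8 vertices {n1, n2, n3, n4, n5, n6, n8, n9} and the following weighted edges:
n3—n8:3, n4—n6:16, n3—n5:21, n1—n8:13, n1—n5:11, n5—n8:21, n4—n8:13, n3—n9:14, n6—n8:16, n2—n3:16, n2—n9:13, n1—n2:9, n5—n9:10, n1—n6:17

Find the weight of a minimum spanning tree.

Kruskal's algorithm — process edges by increasing weight (ties by edge label):
n3—n8 (3): add — endpoints in different components.
n1—n2 (9): add — endpoints in different components.
n5—n9 (10): add — endpoints in different components.
n1—n5 (11): add — endpoints in different components.
n1—n8 (13): add — endpoints in different components.
n2—n9 (13): skip — n2 and n9 already connected.
n4—n8 (13): add — endpoints in different components.
n3—n9 (14): skip — n3 and n9 already connected.
n2—n3 (16): skip — n3 and n2 already connected.
n4—n6 (16): add — endpoints in different components.
MST edges: n3—n8, n1—n2, n5—n9, n1—n5, n1—n8, n4—n8, n4—n6; total weight 3+9+10+11+13+13+16 = 75.

75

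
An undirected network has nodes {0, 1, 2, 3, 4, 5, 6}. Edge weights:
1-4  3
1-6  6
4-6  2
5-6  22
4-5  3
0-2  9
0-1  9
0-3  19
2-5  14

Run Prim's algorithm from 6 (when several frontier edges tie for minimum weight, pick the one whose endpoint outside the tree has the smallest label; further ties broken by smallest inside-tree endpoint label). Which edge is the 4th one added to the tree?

0-1

Grow the tree from 6 using Prim:
Step 1: cheapest edge leaving the tree is 4-6 (2); add 4.
Step 2: cheapest edge leaving the tree is 1-4 (3); add 1.
Step 3: cheapest edge leaving the tree is 4-5 (3); add 5.
Step 4: cheapest edge leaving the tree is 0-1 (9); add 0.
Step 5: cheapest edge leaving the tree is 0-2 (9); add 2.
Step 6: cheapest edge leaving the tree is 0-3 (19); add 3.
The 4th edge added is 0-1.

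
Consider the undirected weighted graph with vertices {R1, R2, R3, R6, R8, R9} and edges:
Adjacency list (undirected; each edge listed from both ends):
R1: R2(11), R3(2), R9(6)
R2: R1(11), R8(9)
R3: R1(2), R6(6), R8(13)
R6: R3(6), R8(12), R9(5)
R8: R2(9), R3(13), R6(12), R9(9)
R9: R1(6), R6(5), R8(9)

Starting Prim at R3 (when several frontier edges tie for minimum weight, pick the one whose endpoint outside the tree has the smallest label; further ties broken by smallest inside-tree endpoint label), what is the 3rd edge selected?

Grow the tree from R3 using Prim:
Step 1: cheapest edge leaving the tree is R1 R3 (2); add R1.
Step 2: cheapest edge leaving the tree is R3 R6 (6); add R6.
Step 3: cheapest edge leaving the tree is R6 R9 (5); add R9.
Step 4: cheapest edge leaving the tree is R8 R9 (9); add R8.
Step 5: cheapest edge leaving the tree is R2 R8 (9); add R2.
The 3rd edge added is R6 R9.

R6-R9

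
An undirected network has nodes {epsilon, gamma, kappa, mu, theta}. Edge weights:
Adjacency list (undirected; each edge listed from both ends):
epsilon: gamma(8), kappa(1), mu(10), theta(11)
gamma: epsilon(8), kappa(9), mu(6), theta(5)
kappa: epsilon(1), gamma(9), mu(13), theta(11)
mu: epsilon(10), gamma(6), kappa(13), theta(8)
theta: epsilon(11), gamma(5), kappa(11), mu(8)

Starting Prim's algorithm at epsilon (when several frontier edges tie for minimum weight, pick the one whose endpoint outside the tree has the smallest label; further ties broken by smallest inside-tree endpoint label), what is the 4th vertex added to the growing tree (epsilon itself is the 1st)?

Prim, starting at epsilon.
Step 1: cheapest edge leaving the tree is epsilon—kappa (1); add kappa.
Step 2: cheapest edge leaving the tree is epsilon—gamma (8); add gamma.
Step 3: cheapest edge leaving the tree is gamma—theta (5); add theta.
Step 4: cheapest edge leaving the tree is gamma—mu (6); add mu.
Vertex order: epsilon, kappa, gamma, theta, mu. The 4th vertex is theta.

theta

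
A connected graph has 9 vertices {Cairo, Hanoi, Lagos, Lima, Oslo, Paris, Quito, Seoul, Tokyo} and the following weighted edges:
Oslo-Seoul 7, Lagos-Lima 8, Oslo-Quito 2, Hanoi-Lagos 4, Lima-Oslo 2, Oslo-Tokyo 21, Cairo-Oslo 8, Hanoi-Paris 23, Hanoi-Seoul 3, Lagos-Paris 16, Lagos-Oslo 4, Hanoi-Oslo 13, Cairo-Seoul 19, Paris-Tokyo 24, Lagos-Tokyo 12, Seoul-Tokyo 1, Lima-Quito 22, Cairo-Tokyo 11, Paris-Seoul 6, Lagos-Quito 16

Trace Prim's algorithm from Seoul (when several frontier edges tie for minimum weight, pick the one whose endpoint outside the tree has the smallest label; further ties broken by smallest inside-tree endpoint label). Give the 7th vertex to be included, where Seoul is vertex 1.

Prim, starting at Seoul.
Step 1: cheapest edge leaving the tree is Seoul-Tokyo (1); add Tokyo.
Step 2: cheapest edge leaving the tree is Hanoi-Seoul (3); add Hanoi.
Step 3: cheapest edge leaving the tree is Hanoi-Lagos (4); add Lagos.
Step 4: cheapest edge leaving the tree is Lagos-Oslo (4); add Oslo.
Step 5: cheapest edge leaving the tree is Lima-Oslo (2); add Lima.
Step 6: cheapest edge leaving the tree is Oslo-Quito (2); add Quito.
Step 7: cheapest edge leaving the tree is Paris-Seoul (6); add Paris.
Step 8: cheapest edge leaving the tree is Cairo-Oslo (8); add Cairo.
Vertex order: Seoul, Tokyo, Hanoi, Lagos, Oslo, Lima, Quito, Paris, Cairo. The 7th vertex is Quito.

Quito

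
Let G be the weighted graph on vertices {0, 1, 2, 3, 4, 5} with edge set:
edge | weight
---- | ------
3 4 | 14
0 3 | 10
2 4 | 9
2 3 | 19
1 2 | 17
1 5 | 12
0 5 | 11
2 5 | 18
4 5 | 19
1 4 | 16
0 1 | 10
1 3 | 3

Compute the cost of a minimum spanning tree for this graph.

Prim, starting at 3.
Step 1: cheapest edge leaving the tree is 1 3 (3); add 1.
Step 2: cheapest edge leaving the tree is 0 1 (10); add 0.
Step 3: cheapest edge leaving the tree is 0 5 (11); add 5.
Step 4: cheapest edge leaving the tree is 3 4 (14); add 4.
Step 5: cheapest edge leaving the tree is 2 4 (9); add 2.
MST edges: 1 3, 0 1, 0 5, 3 4, 2 4; total weight 3+10+11+14+9 = 47.

47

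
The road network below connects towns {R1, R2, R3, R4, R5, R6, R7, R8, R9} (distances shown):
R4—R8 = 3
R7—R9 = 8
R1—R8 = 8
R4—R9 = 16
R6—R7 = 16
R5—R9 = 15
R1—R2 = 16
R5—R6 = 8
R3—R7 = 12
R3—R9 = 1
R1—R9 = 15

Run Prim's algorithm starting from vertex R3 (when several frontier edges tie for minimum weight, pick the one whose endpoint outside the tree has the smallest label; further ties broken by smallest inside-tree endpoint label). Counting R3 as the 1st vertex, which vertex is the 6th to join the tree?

Prim, starting at R3.
Step 1: cheapest edge leaving the tree is R3—R9 (1); add R9.
Step 2: cheapest edge leaving the tree is R7—R9 (8); add R7.
Step 3: cheapest edge leaving the tree is R1—R9 (15); add R1.
Step 4: cheapest edge leaving the tree is R1—R8 (8); add R8.
Step 5: cheapest edge leaving the tree is R4—R8 (3); add R4.
Step 6: cheapest edge leaving the tree is R5—R9 (15); add R5.
Step 7: cheapest edge leaving the tree is R5—R6 (8); add R6.
Step 8: cheapest edge leaving the tree is R1—R2 (16); add R2.
Vertex order: R3, R9, R7, R1, R8, R4, R5, R6, R2. The 6th vertex is R4.

R4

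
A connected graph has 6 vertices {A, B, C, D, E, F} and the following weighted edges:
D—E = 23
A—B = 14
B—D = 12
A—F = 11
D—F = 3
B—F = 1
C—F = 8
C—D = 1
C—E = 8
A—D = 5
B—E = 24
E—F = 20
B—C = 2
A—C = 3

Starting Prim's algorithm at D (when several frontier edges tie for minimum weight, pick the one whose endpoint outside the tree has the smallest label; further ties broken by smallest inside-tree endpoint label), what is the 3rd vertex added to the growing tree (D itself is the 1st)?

Prim, starting at D.
Step 1: cheapest edge leaving the tree is C—D (1); add C.
Step 2: cheapest edge leaving the tree is B—C (2); add B.
Step 3: cheapest edge leaving the tree is B—F (1); add F.
Step 4: cheapest edge leaving the tree is A—C (3); add A.
Step 5: cheapest edge leaving the tree is C—E (8); add E.
Vertex order: D, C, B, F, A, E. The 3rd vertex is B.

B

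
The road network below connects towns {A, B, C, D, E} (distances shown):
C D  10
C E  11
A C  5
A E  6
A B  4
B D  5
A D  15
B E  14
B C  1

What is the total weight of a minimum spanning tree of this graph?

16

Prim, starting at D.
Step 1: frontier [B D 5, C D 10, A D 15] → take B D (5); add B.
Step 2: frontier [B C 1, A B 4, B E 14, C D 10, A D 15] → take B C (1); add C.
Step 3: frontier [A B 4, B E 14, A C 5, C E 11, A D 15] → take A B (4); add A.
Step 4: frontier [A E 6, B E 14, C E 11] → take A E (6); add E.
MST edges: B D, B C, A B, A E; total weight 5+1+4+6 = 16.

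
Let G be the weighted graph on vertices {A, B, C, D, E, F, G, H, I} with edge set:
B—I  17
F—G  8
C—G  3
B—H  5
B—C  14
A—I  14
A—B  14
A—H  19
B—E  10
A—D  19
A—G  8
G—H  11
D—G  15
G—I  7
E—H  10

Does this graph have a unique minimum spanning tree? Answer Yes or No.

No

Kruskal's algorithm — process edges by increasing weight (ties by edge label):
C—G (3): add — endpoints in different components.
B—H (5): add — endpoints in different components.
G—I (7): add — endpoints in different components.
A—G (8): add — endpoints in different components.
F—G (8): add — endpoints in different components.
B—E (10): add — endpoints in different components.
E—H (10): skip — E and H already connected.
G—H (11): add — endpoints in different components.
A—B (14): skip — A and B already connected.
A—I (14): skip — A and I already connected.
B—C (14): skip — B and C already connected.
D—G (15): add — endpoints in different components.
Non-tree edge E—H has weight 10, equal to the heaviest edge on its tree cycle — swapping gives another MST of the same weight. Not unique.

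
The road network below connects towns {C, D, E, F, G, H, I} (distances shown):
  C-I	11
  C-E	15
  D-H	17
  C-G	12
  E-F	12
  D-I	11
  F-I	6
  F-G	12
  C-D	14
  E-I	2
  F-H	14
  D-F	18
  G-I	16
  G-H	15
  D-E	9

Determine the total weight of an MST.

54

Sort edges by weight, then run Kruskal:
E-I (2): add — endpoints in different components.
F-I (6): add — endpoints in different components.
D-E (9): add — endpoints in different components.
C-I (11): add — endpoints in different components.
D-I (11): skip — D and I already connected.
C-G (12): add — endpoints in different components.
E-F (12): skip — E and F already connected.
F-G (12): skip — F and G already connected.
C-D (14): skip — C and D already connected.
F-H (14): add — endpoints in different components.
MST edges: E-I, F-I, D-E, C-I, C-G, F-H; total weight 2+6+9+11+12+14 = 54.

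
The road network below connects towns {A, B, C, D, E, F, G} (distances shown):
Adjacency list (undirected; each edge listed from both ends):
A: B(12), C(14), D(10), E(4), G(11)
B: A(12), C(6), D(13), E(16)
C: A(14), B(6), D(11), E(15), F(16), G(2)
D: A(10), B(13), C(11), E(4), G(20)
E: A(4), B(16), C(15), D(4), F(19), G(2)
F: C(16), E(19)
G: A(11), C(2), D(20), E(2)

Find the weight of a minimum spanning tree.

Prim, starting at A.
Step 1: cheapest edge leaving the tree is A-E (4); add E.
Step 2: cheapest edge leaving the tree is E-G (2); add G.
Step 3: cheapest edge leaving the tree is C-G (2); add C.
Step 4: cheapest edge leaving the tree is D-E (4); add D.
Step 5: cheapest edge leaving the tree is B-C (6); add B.
Step 6: cheapest edge leaving the tree is C-F (16); add F.
MST edges: A-E, E-G, C-G, D-E, B-C, C-F; total weight 4+2+2+4+6+16 = 34.

34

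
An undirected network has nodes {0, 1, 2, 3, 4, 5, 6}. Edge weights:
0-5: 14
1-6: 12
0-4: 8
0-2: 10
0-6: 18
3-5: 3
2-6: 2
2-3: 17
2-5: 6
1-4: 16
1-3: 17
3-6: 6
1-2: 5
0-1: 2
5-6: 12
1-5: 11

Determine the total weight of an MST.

Prim, starting at 2.
Step 1: cheapest edge leaving the tree is 2-6 (2); add 6.
Step 2: cheapest edge leaving the tree is 1-2 (5); add 1.
Step 3: cheapest edge leaving the tree is 0-1 (2); add 0.
Step 4: cheapest edge leaving the tree is 3-6 (6); add 3.
Step 5: cheapest edge leaving the tree is 3-5 (3); add 5.
Step 6: cheapest edge leaving the tree is 0-4 (8); add 4.
MST edges: 2-6, 1-2, 0-1, 3-6, 3-5, 0-4; total weight 2+5+2+6+3+8 = 26.

26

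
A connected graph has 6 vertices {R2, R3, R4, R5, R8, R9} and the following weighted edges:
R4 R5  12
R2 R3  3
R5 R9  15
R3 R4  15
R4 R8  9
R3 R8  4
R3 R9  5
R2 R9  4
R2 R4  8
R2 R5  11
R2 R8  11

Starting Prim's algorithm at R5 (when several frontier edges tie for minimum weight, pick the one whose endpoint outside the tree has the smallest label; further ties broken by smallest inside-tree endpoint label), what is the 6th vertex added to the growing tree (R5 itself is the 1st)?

R4

Grow the tree from R5 using Prim:
Step 1: frontier [R2 R5 11, R4 R5 12, R5 R9 15] → take R2 R5 (11); add R2.
Step 2: frontier [R2 R3 3, R2 R9 4, R2 R4 8, R2 R8 11, R4 R5 12, R5 R9 15] → take R2 R3 (3); add R3.
Step 3: frontier [R2 R9 4, R2 R4 8, R2 R8 11, R3 R8 4, R3 R9 5, R3 R4 15, R4 R5 12, R5 R9 15] → take R3 R8 (4); add R8.
Step 4: frontier [R2 R9 4, R2 R4 8, R3 R9 5, R3 R4 15, R4 R5 12, R5 R9 15, R4 R8 9] → take R2 R9 (4); add R9.
Step 5: frontier [R2 R4 8, R3 R4 15, R4 R5 12, R4 R8 9] → take R2 R4 (8); add R4.
Vertex order: R5, R2, R3, R8, R9, R4. The 6th vertex is R4.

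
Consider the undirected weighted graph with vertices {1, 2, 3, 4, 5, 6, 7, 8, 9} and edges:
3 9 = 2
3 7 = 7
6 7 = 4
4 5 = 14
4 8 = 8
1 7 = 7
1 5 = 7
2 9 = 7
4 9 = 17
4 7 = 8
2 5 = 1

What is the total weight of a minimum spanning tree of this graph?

Prim's algorithm from 8:
Step 1: frontier [4 8 8] → take 4 8 (8); add 4.
Step 2: frontier [4 7 8, 4 5 14, 4 9 17] → take 4 7 (8); add 7.
Step 3: frontier [4 5 14, 4 9 17, 6 7 4, 1 7 7, 3 7 7] → take 6 7 (4); add 6.
Step 4: frontier [4 5 14, 4 9 17, 1 7 7, 3 7 7] → take 1 7 (7); add 1.
Step 5: frontier [1 5 7, 4 5 14, 4 9 17, 3 7 7] → take 3 7 (7); add 3.
Step 6: frontier [1 5 7, 3 9 2, 4 5 14, 4 9 17] → take 3 9 (2); add 9.
Step 7: frontier [1 5 7, 4 5 14, 2 9 7] → take 2 9 (7); add 2.
Step 8: frontier [1 5 7, 2 5 1, 4 5 14] → take 2 5 (1); add 5.
MST edges: 4 8, 4 7, 6 7, 1 7, 3 7, 3 9, 2 9, 2 5; total weight 8+8+4+7+7+2+7+1 = 44.

44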